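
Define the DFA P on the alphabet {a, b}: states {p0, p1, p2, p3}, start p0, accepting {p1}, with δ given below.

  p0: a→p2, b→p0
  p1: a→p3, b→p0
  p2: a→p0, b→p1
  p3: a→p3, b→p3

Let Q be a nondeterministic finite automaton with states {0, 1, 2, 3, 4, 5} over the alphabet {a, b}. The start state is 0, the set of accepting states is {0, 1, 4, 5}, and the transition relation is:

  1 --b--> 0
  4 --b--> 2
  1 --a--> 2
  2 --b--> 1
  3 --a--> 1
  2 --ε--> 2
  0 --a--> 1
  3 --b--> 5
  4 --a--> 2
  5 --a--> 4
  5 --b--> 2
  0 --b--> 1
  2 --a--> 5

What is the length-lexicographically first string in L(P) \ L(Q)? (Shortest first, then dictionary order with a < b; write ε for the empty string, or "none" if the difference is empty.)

The string aaab is accepted by P but not by Q.
No shorter string lies in the difference, and aaab is the lexicographically first length-4 string in L(P) \ L(Q).

aaab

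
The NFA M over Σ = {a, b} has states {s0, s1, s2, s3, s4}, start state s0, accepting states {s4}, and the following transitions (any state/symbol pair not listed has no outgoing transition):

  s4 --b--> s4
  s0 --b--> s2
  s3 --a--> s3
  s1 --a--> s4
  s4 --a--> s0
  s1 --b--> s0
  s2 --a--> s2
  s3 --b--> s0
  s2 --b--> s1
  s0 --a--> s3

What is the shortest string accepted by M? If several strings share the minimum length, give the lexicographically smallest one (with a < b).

bba

A breadth-first search from s0 reaches an accepting state first via the path s0 → s2 → s1 → s4 on input bba.
No string of length < 3 is accepted (BFS exhausts all shorter strings without reaching an accepting state), and bba is the lexicographically least accepting string of length 3.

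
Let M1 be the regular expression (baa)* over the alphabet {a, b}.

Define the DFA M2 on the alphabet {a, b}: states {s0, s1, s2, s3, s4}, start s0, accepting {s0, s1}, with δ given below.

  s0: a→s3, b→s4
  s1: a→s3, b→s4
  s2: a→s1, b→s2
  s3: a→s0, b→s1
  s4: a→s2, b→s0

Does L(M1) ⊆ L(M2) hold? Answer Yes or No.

Converting the expression M1 to a DFA (subset construction, then merging equivalent states) gives the minimal DFA with states {r0, r1, r2, r3}, start state r0, accepting states {r0} and transitions r0: a→r1, b→r2; r1: a→r1, b→r1; r2: a→r3, b→r1; r3: a→r0, b→r1.
Exploring the product automaton M1 × M2 from the start pair (r0, s0), following both machines on each input symbol, reaches 9 state pairs: (r0, s0), (r1, s3), (r2, s4), (r1, s0), (r1, s1), (r3, s2), (r1, s4), (r0, s1), (r1, s2).
M1 accepts in {r0} and M2 accepts in {s0, s1}. The reachable pairs whose M1-component is accepting are (r0, s0), (r0, s1); in each of them the M2-component is accepting too, so the product for L(M1) \ L(M2) (M1-component accepting, M2-component rejecting) has no reachable accepting pair and the difference is empty.
Hence every string in L(M1) is also in L(M2).

Yes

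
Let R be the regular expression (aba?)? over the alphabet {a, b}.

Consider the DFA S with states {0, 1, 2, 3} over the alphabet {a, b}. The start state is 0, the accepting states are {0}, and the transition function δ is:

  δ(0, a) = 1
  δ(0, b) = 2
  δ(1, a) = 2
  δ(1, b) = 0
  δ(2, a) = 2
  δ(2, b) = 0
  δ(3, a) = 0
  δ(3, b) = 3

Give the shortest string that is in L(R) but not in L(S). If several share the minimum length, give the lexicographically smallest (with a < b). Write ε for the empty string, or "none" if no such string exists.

The string aba is accepted by R but not by S.
No shorter string lies in the difference, and aba is the lexicographically first length-3 string in L(R) \ L(S).

aba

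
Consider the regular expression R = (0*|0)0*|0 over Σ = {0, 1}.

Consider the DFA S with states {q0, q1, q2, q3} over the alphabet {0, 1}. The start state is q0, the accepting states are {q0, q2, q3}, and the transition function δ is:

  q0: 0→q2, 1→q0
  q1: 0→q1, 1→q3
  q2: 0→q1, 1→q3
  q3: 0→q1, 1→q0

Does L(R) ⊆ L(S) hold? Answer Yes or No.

No

The string 00 is in L(R) but not in L(S).
So L(R) ⊄ L(S).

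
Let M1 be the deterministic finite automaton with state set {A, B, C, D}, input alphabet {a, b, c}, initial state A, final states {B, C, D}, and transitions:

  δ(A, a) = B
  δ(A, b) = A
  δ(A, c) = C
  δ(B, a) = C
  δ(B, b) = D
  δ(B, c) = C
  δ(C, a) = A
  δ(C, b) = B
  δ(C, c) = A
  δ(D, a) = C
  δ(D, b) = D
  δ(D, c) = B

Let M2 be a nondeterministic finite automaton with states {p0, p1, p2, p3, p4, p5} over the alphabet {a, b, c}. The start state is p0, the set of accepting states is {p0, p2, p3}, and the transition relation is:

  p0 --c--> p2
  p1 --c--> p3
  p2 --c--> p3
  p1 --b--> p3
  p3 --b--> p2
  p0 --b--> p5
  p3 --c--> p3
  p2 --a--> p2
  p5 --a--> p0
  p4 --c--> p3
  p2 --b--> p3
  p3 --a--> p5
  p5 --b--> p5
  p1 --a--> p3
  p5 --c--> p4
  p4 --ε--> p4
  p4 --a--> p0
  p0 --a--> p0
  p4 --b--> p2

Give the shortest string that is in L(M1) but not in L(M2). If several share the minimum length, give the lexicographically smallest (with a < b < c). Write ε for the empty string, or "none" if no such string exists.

ab

The string ab is accepted by M1 but not by M2.
No shorter string lies in the difference, and ab is the lexicographically first length-2 string in L(M1) \ L(M2).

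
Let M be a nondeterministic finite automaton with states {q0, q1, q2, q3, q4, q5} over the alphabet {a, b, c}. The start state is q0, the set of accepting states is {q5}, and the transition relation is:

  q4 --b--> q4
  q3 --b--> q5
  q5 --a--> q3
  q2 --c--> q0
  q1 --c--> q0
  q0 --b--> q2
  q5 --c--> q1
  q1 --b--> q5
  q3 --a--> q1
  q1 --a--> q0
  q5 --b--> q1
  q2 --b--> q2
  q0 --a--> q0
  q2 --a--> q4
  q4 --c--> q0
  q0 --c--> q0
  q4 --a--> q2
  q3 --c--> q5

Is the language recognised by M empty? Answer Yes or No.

Yes

The states reachable from the start state are {q0, q2, q4}.
None of the accepting states {q5} is reachable, so no string is accepted and L(M) = ∅.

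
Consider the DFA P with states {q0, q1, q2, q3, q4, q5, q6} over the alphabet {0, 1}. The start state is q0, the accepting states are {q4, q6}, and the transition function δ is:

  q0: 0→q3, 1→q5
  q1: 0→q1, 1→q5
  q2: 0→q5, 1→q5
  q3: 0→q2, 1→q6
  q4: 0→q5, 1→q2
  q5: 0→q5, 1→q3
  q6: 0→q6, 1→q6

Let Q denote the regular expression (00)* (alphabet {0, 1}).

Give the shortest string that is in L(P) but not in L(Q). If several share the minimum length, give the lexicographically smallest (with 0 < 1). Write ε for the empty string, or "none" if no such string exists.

The string 01 is accepted by P but not by Q.
No shorter string lies in the difference, and 01 is the lexicographically first length-2 string in L(P) \ L(Q).

01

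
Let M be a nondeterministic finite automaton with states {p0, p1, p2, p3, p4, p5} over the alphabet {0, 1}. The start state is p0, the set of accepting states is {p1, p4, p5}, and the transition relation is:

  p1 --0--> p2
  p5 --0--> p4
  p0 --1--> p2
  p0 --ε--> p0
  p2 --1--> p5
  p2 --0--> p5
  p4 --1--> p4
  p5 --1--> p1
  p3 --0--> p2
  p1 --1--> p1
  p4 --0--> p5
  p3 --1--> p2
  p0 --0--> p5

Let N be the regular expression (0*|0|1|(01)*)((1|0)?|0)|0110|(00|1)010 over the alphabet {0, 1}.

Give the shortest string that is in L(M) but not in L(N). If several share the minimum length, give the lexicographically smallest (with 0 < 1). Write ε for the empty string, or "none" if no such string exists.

100

The string 100 is accepted by M but not by N.
No shorter string lies in the difference, and 100 is the lexicographically first length-3 string in L(M) \ L(N).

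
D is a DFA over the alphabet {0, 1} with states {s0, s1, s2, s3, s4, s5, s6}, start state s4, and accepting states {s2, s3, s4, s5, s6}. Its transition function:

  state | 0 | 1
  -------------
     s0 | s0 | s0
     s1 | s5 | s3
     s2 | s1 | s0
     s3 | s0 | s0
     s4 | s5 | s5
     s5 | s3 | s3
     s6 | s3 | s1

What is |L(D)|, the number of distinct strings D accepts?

7

The useful subgraph on states {s3, s4, s5} is acyclic, so L(D) is finite; the longest accepting path visits 3 useful states, giving maximum string length 2.
Counting accepting paths from s4 by length: 1 of length 0, 2 of length 1, 4 of length 2. Total 7.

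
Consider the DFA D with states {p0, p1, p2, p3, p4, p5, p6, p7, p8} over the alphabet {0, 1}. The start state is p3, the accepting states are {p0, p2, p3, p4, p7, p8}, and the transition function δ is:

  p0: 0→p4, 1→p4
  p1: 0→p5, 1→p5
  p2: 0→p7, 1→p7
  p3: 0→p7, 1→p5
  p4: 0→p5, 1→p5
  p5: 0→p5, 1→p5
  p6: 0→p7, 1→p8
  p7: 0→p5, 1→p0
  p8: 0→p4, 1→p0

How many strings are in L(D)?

The useful subgraph on states {p0, p3, p4, p7} is acyclic, so L(D) is finite; the longest accepting path visits 4 useful states, giving maximum string length 3.
Counting accepting paths from p3 by length: 1 of length 0, 1 of length 1, 1 of length 2, 2 of length 3. Total 5.

5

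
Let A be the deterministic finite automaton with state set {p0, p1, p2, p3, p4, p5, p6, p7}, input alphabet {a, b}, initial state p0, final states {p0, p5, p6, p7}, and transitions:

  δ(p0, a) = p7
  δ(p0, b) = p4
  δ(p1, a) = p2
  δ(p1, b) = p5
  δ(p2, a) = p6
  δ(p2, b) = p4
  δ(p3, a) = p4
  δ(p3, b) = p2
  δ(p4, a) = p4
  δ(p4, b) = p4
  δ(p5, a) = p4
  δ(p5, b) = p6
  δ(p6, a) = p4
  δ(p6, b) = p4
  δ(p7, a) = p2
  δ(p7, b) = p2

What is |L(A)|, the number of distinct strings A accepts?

The useful subgraph on states {p0, p2, p6, p7} is acyclic, so L(A) is finite; the longest accepting path visits 4 useful states, giving maximum string length 3.
Counting accepting paths from p0 by length: 1 of length 0, 1 of length 1, 2 of length 3. Total 4.

4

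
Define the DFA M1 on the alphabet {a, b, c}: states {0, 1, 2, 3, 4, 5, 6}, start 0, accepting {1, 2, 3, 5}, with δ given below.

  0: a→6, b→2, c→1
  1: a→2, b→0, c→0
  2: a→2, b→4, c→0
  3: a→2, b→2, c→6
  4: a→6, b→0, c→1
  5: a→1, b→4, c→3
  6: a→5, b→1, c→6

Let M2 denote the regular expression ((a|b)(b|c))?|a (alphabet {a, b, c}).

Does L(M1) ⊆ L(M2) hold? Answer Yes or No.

No

The string b is in L(M1) but not in L(M2).
So L(M1) ⊄ L(M2).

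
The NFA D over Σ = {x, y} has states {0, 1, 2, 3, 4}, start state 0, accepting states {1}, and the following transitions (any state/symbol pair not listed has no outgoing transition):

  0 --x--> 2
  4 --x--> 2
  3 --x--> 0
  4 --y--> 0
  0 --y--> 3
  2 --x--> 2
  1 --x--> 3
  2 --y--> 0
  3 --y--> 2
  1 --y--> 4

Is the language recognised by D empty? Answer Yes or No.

The states reachable from the start state are {0, 2, 3}.
None of the accepting states {1} is reachable, so no string is accepted and L(D) = ∅.

Yes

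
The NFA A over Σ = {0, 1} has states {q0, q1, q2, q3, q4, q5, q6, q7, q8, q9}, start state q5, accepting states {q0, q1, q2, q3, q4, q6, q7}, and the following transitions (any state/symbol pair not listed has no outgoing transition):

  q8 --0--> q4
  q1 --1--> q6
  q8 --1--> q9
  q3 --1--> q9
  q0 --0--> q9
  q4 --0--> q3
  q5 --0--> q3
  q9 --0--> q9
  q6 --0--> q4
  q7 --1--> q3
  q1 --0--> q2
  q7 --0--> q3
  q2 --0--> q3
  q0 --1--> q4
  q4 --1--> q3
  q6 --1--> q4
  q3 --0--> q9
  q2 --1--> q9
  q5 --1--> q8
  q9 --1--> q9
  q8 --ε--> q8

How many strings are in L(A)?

The useful subgraph on states {q3, q4, q5, q8} is acyclic, so L(A) is finite; the longest accepting path visits 4 useful states, giving maximum string length 3.
Counting accepting paths from q5 by length: 1 of length 1, 1 of length 2, 2 of length 3. Total 4.

4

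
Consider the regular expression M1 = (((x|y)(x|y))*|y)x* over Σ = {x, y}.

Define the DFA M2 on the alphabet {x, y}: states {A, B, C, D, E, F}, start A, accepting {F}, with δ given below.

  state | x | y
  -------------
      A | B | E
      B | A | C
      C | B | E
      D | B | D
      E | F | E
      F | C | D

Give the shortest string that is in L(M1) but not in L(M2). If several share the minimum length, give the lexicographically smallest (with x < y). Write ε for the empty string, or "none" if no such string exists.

The empty string ε is accepted by M1 but not by M2.
Since ε is the unique shortest string, it is the required witness.

ε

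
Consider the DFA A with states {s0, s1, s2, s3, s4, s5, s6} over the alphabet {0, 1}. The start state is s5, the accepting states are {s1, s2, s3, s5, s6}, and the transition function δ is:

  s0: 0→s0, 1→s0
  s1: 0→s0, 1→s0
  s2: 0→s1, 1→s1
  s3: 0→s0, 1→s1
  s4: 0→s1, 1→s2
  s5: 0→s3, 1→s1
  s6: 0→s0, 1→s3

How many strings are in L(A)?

4

The useful subgraph on states {s1, s3, s5} is acyclic, so L(A) is finite; the longest accepting path visits 3 useful states, giving maximum string length 2.
Counting accepting paths from s5 by length: 1 of length 0, 2 of length 1, 1 of length 2. Total 4.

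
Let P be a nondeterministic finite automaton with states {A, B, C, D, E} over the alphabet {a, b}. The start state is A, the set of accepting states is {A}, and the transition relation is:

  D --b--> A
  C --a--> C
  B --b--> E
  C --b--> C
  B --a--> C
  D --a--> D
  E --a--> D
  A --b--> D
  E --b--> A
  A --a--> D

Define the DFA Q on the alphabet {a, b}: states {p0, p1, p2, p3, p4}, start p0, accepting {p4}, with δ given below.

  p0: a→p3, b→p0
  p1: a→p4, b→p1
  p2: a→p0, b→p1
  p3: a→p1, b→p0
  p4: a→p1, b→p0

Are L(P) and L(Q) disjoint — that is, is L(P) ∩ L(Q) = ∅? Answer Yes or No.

Yes

Exploring the product automaton P × Q from the start pair (A, p0), following both machines on each input symbol, reaches 6 state pairs: (A, p0), (D, p3), (D, p0), (D, p1), (D, p4), (A, p1).
P accepts in {A} and Q accepts in {p4}; no reachable pair has both components accepting, so no string drives both machines to acceptance simultaneously and L(P) ∩ L(Q) = ∅.
So no string is accepted by both, and the intersection is empty.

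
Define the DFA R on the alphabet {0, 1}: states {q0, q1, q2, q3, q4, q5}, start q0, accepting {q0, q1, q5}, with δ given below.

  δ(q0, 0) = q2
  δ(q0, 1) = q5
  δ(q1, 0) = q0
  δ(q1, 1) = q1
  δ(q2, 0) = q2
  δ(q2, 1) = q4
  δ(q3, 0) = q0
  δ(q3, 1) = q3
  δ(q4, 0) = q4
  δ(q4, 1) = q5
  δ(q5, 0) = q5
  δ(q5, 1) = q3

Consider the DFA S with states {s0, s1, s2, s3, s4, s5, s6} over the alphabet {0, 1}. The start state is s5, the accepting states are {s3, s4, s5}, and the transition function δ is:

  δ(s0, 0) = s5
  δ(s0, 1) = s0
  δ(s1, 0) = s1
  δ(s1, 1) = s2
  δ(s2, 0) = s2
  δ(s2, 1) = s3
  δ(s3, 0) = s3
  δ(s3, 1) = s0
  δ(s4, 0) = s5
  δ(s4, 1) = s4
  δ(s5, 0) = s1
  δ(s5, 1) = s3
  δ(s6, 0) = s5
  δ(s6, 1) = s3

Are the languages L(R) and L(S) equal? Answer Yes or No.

Yes

Exploring the product automaton R × S from the start pair (q0, s5), following both machines on each input symbol, reaches 5 state pairs: (q0, s5), (q2, s1), (q5, s3), (q4, s2), (q3, s0).
R accepts in {q0, q1, q5} and S accepts in {s3, s4, s5}. In every reachable pair the two components are either both accepting — (q0, s5), (q5, s3) — or both non-accepting, so no string is accepted by exactly one of the machines: L(R) \ L(S) and L(S) \ L(R) are both empty.
Hence every string is accepted by R iff it is accepted by S, and the two languages coincide.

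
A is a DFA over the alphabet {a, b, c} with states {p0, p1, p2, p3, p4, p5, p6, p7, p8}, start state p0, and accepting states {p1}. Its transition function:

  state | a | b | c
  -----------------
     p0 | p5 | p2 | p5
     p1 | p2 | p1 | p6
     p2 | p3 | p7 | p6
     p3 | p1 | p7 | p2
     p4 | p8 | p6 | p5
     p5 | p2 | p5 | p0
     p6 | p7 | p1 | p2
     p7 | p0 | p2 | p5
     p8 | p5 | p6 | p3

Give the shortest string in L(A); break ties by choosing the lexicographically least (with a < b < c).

baa

A breadth-first search from p0 reaches an accepting state first via the path p0 → p2 → p3 → p1 on input baa.
No string of length < 3 is accepted (BFS exhausts all shorter strings without reaching an accepting state), and baa is the lexicographically least accepting string of length 3.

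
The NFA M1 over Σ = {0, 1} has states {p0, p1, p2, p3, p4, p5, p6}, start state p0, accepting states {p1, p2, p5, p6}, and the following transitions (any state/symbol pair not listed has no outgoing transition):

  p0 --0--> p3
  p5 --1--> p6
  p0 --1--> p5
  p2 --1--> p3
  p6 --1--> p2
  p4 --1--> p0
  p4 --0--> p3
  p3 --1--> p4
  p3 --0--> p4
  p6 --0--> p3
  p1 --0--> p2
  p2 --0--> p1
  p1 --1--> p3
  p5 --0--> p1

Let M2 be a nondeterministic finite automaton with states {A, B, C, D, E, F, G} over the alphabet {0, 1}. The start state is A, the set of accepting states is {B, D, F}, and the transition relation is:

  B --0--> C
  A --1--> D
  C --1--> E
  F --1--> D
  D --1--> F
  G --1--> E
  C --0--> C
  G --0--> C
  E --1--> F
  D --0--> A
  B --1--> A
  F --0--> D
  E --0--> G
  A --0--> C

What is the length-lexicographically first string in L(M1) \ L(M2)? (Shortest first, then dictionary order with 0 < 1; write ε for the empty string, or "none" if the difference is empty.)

The string 10 is accepted by M1 but not by M2.
No shorter string lies in the difference, and 10 is the lexicographically first length-2 string in L(M1) \ L(M2).

10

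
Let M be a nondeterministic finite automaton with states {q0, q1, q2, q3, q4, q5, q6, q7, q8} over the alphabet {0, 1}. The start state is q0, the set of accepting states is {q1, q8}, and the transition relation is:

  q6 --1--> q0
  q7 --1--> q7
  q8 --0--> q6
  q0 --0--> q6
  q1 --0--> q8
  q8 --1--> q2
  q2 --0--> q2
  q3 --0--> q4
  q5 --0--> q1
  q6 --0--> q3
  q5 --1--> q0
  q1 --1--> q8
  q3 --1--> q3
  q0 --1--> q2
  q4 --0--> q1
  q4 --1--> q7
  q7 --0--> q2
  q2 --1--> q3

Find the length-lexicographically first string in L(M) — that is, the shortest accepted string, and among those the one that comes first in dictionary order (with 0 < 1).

A breadth-first search from q0 reaches an accepting state first via the path q0 → q6 → q3 → q4 → q1 on input 0000.
No string of length < 4 is accepted (BFS exhausts all shorter strings without reaching an accepting state), and 0000 is the lexicographically least accepting string of length 4.

0000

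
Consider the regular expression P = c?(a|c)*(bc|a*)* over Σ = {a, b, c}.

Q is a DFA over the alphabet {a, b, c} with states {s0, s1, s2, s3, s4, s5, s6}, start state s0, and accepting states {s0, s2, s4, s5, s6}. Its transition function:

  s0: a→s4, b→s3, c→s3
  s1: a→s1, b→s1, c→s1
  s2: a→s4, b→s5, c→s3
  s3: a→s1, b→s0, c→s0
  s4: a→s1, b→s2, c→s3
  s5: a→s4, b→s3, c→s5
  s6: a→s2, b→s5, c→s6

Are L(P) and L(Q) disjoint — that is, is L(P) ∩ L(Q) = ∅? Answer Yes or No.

No

The empty string ε is accepted by both P and Q.
Hence L(P) ∩ L(Q) ≠ ∅.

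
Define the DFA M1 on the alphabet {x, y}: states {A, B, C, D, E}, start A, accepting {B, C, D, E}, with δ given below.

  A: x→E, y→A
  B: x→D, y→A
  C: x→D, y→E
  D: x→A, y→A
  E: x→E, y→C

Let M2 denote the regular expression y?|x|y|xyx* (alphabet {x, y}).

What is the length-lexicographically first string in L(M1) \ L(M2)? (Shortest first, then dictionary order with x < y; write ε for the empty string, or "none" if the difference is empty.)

The string xx is accepted by M1 but not by M2.
No shorter string lies in the difference, and xx is the lexicographically first length-2 string in L(M1) \ L(M2).

xx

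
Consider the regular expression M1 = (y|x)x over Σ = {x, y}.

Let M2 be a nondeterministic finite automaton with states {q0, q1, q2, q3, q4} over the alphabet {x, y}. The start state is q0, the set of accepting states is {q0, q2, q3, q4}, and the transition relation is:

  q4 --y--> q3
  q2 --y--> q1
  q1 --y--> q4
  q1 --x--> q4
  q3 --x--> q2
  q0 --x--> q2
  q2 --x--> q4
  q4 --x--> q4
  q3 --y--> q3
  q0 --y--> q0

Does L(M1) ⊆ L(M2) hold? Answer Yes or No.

Converting the expression M1 to a DFA (subset construction, then merging equivalent states) gives the minimal DFA with states {r0, r1, r2, r3}, start state r0, accepting states {r2} and transitions r0: x→r1, y→r1; r1: x→r2, y→r3; r2: x→r3, y→r3; r3: x→r3, y→r3.
Exploring the product automaton M1 × M2 from the start pair (r0, q0), following both machines on each input symbol, reaches 10 state pairs: (r0, q0), (r1, q2), (r1, q0), (r2, q4), (r3, q1), (r2, q2), (r3, q0), (r3, q4), (r3, q3), (r3, q2).
M1 accepts in {r2} and M2 accepts in {q0, q2, q3, q4}. The reachable pairs whose M1-component is accepting are (r2, q4), (r2, q2); in each of them the M2-component is accepting too, so the product for L(M1) \ L(M2) (M1-component accepting, M2-component rejecting) has no reachable accepting pair and the difference is empty.
Hence every string in L(M1) is also in L(M2).

Yes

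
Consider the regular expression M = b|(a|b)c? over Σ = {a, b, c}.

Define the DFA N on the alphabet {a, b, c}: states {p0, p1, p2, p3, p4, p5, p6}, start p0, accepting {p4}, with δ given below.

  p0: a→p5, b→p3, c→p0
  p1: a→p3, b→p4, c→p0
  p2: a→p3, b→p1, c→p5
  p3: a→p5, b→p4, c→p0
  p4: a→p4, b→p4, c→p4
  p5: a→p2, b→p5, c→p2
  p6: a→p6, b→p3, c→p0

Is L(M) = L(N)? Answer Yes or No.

No

The string a is accepted by M but rejected by N.
So L(M) ≠ L(N).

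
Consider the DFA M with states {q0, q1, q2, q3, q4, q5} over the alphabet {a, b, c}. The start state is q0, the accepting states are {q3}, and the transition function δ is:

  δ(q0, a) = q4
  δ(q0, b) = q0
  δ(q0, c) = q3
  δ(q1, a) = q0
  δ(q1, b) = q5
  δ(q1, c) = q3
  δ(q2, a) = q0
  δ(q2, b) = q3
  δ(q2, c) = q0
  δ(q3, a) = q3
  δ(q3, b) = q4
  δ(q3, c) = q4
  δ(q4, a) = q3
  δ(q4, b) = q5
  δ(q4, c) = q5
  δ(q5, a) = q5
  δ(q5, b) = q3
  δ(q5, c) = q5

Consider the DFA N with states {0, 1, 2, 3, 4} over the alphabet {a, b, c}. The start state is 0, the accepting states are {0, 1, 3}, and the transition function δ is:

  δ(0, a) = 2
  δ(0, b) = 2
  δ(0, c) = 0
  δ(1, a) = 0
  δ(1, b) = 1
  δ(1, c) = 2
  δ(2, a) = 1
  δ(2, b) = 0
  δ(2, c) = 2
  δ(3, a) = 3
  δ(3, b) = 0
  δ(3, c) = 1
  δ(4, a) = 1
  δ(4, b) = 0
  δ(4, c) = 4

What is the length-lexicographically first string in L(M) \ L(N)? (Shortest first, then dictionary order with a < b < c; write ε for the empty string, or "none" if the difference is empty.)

The string bc is accepted by M but not by N.
No shorter string lies in the difference, and bc is the lexicographically first length-2 string in L(M) \ L(N).

bc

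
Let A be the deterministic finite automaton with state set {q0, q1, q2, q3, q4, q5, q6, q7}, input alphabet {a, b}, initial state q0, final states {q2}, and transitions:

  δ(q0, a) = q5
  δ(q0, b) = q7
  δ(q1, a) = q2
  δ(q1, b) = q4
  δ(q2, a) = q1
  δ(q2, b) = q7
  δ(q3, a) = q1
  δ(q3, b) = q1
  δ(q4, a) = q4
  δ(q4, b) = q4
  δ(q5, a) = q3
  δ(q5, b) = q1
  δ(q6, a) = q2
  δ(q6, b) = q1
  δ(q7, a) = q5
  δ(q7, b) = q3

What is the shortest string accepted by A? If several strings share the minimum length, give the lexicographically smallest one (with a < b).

A breadth-first search from q0 reaches an accepting state first via the path q0 → q5 → q1 → q2 on input aba.
No string of length < 3 is accepted (BFS exhausts all shorter strings without reaching an accepting state), and aba is the lexicographically least accepting string of length 3.

aba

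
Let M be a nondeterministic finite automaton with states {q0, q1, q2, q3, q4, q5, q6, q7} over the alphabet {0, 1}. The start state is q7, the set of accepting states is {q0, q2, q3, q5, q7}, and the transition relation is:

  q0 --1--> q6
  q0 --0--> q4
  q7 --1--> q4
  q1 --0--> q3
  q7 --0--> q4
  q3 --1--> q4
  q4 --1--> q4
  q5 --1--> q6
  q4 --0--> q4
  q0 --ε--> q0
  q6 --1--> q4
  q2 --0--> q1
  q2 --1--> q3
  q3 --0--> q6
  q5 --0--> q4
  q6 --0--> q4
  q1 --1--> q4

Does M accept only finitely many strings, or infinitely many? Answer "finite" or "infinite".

finite

The useful states (reachable from q7 and able to reach an accepting state) are {q7}.
Restricted to these states the transition graph has no cycle, so every accepting path has bounded length and L is finite.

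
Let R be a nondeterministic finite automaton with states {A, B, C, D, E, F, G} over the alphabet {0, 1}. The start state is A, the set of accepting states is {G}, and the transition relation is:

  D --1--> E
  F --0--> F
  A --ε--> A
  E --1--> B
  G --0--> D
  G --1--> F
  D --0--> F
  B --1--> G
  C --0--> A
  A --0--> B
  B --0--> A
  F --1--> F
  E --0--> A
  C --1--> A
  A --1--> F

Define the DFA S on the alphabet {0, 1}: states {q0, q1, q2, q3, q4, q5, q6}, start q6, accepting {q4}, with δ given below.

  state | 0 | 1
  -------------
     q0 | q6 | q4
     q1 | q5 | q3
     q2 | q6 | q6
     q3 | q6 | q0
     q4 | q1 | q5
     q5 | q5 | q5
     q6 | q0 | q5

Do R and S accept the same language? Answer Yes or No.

Exploring the product automaton R × S from the start pair (A, q6), following both machines on each input symbol, reaches 6 state pairs: (A, q6), (B, q0), (F, q5), (G, q4), (D, q1), (E, q3).
R accepts in {G} and S accepts in {q4}. In every reachable pair the two components are either both accepting — (G, q4) — or both non-accepting, so no string is accepted by exactly one of the machines: L(R) \ L(S) and L(S) \ L(R) are both empty.
Hence every string is accepted by R iff it is accepted by S, and the two languages coincide.

Yes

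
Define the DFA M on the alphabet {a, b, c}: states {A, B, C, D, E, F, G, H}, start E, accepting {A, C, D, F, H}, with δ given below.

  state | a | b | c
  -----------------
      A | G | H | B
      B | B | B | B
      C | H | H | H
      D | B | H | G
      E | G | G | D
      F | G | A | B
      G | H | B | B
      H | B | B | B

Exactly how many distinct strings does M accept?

The useful subgraph on states {D, E, G, H} is acyclic, so L(M) is finite; the longest accepting path visits 4 useful states, giving maximum string length 3.
Counting accepting paths from E by length: 1 of length 1, 3 of length 2, 1 of length 3. Total 5.

5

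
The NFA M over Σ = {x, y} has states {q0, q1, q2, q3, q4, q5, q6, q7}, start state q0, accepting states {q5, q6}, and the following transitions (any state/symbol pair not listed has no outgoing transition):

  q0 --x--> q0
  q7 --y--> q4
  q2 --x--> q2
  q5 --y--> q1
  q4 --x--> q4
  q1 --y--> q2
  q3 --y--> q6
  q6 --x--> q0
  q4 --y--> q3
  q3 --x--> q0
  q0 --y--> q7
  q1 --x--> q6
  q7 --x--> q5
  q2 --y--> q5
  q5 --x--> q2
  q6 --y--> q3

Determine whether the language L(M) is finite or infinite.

infinite

State q0 is reachable from the start and can reach an accepting state, and it lies on the cycle q0 → q0.
Traversing that cycle any number of times yields accepted strings of unbounded length, so the language is infinite.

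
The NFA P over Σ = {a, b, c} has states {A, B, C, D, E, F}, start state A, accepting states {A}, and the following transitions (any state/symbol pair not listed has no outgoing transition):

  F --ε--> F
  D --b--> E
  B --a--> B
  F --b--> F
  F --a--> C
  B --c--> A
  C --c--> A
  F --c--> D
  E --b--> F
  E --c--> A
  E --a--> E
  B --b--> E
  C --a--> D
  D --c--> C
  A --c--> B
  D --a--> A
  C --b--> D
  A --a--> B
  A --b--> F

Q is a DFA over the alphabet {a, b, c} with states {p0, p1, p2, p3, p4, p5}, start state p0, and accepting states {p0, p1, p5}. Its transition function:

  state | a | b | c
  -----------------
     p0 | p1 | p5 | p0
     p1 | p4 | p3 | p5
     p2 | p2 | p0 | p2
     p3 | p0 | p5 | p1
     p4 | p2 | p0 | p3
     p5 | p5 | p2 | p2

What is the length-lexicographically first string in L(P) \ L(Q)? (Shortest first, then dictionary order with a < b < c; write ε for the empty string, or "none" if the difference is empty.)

aac

The string aac is accepted by P but not by Q.
No shorter string lies in the difference, and aac is the lexicographically first length-3 string in L(P) \ L(Q).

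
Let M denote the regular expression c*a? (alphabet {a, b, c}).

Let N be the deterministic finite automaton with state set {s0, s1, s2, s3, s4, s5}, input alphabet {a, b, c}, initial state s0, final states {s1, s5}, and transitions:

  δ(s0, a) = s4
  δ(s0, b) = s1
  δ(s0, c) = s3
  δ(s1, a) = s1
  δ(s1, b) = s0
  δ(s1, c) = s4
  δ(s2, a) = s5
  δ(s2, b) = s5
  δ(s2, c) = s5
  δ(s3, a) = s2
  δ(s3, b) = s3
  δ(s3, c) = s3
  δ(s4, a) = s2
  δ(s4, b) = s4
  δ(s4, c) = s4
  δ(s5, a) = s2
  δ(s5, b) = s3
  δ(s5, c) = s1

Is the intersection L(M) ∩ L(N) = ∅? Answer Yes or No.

Converting the expression M to a DFA (subset construction, then merging equivalent states) gives the minimal DFA with states {m0, m1, m2}, start state m0, accepting states {m0, m1} and transitions m0: a→m1, b→m2, c→m0; m1: a→m2, b→m2, c→m2; m2: a→m2, b→m2, c→m2.
Exploring the product automaton M × N from the start pair (m0, s0), following both machines on each input symbol, reaches 10 state pairs: (m0, s0), (m1, s4), (m2, s1), (m0, s3), (m2, s2), (m2, s4), (m2, s0), (m1, s2), (m2, s3), (m2, s5).
M accepts in {m0, m1} and N accepts in {s1, s5}; no reachable pair has both components accepting, so no string drives both machines to acceptance simultaneously and L(M) ∩ L(N) = ∅.
So no string is accepted by both, and the intersection is empty.

Yes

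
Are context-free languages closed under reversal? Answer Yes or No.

Yes

Reversing the right-hand side of every production of a context-free grammar for L gives a context-free grammar for Lᴿ (induction on derivation length).
So the context-free languages are closed under reversal.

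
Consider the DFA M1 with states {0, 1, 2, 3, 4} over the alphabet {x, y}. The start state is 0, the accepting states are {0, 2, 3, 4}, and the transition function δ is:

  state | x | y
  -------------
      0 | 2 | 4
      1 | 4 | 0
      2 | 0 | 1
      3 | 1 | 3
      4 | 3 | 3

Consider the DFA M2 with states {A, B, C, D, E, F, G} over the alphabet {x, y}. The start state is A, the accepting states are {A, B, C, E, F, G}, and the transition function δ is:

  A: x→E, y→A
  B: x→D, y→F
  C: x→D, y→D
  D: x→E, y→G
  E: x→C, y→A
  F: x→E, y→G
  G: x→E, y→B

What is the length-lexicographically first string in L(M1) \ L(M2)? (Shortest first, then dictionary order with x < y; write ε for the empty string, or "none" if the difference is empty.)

The string xxx is accepted by M1 but not by M2.
No shorter string lies in the difference, and xxx is the lexicographically first length-3 string in L(M1) \ L(M2).

xxx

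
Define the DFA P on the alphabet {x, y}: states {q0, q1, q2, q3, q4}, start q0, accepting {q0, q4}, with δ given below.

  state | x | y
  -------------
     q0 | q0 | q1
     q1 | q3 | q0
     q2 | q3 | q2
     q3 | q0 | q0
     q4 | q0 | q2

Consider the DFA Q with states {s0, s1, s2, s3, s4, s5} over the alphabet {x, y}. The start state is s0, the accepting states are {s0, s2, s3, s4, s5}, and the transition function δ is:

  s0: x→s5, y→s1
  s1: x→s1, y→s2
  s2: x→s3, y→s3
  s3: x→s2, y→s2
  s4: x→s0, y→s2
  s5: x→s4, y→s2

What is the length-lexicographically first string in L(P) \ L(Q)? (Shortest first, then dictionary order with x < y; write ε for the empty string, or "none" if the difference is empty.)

yxx

The string yxx is accepted by P but not by Q.
No shorter string lies in the difference, and yxx is the lexicographically first length-3 string in L(P) \ L(Q).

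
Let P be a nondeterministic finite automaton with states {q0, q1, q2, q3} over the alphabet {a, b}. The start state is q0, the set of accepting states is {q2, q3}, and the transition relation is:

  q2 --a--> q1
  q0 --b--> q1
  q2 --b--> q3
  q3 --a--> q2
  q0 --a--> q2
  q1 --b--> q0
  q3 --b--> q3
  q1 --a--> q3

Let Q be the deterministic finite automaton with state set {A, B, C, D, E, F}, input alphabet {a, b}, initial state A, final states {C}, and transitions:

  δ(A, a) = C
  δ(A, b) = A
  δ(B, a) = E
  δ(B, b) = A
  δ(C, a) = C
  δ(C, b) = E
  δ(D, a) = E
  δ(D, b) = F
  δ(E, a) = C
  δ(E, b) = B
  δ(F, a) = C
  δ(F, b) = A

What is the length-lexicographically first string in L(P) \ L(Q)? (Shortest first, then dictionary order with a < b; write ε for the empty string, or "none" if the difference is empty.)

ab

The string ab is accepted by P but not by Q.
No shorter string lies in the difference, and ab is the lexicographically first length-2 string in L(P) \ L(Q).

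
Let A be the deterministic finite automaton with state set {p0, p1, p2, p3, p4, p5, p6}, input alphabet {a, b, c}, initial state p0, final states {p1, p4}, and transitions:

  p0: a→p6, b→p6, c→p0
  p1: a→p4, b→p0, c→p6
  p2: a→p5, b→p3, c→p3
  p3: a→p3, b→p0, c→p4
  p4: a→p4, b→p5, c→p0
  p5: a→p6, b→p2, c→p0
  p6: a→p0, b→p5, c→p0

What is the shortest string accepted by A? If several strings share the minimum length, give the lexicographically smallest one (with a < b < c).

A breadth-first search from p0 reaches an accepting state first via the path p0 → p6 → p5 → p2 → p3 → p4 on input abbbc.
No string of length < 5 is accepted (BFS exhausts all shorter strings without reaching an accepting state), and abbbc is the lexicographically least accepting string of length 5.

abbbc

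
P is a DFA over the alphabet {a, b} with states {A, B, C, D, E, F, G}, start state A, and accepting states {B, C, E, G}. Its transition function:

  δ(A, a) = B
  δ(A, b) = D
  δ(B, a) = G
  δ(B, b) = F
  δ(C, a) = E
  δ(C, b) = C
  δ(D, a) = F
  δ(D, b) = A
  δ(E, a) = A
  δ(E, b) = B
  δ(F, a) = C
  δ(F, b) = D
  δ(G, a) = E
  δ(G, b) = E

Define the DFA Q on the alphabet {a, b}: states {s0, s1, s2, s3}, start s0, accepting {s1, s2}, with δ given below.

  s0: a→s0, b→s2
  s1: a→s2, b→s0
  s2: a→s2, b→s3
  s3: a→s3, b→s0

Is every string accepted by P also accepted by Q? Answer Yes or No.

The string a is in L(P) but not in L(Q).
So L(P) ⊄ L(Q).

No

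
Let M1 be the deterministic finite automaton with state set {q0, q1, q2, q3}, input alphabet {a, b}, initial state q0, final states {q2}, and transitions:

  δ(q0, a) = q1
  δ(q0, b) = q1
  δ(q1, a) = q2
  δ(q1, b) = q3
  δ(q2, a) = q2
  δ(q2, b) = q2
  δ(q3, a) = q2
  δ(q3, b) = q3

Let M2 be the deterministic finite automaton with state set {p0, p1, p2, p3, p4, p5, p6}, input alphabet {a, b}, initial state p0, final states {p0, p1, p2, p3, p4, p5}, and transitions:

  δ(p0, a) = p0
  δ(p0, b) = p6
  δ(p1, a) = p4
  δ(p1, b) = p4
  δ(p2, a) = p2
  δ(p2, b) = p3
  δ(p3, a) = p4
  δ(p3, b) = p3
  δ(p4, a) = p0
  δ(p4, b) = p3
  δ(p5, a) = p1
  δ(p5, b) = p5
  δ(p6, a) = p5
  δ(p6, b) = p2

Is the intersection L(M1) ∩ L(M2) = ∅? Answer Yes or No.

No

The string aa is accepted by both M1 and M2.
Hence L(M1) ∩ L(M2) ≠ ∅.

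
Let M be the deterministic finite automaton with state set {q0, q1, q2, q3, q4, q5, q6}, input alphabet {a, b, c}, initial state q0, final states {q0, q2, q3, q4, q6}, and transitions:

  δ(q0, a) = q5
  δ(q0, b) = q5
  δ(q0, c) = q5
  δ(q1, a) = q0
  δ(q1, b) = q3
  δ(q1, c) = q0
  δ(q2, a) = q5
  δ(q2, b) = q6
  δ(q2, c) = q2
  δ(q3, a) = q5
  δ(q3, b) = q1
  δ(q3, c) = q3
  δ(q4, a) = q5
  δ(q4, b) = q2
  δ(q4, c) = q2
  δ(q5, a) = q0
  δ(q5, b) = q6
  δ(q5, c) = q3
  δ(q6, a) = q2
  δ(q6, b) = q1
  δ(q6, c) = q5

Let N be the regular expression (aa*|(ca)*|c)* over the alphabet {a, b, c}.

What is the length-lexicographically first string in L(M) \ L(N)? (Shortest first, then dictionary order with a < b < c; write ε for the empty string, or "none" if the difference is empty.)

The string ab is accepted by M but not by N.
No shorter string lies in the difference, and ab is the lexicographically first length-2 string in L(M) \ L(N).

ab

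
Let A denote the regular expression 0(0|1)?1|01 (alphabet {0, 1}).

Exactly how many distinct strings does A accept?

The expression has no Kleene star, so L(A) is finite. Expanding the alternatives gives {01, 001, 011}.
That is 1 of length 2, 2 of length 3: 3 strings in all.

3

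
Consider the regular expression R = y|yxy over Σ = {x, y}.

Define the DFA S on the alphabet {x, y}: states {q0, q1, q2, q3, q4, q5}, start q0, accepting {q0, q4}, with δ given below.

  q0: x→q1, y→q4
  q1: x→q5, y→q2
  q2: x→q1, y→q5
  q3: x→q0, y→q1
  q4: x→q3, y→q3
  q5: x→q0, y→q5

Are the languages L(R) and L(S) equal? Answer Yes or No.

The string yxy is accepted by R but rejected by S.
So L(R) ≠ L(S).

No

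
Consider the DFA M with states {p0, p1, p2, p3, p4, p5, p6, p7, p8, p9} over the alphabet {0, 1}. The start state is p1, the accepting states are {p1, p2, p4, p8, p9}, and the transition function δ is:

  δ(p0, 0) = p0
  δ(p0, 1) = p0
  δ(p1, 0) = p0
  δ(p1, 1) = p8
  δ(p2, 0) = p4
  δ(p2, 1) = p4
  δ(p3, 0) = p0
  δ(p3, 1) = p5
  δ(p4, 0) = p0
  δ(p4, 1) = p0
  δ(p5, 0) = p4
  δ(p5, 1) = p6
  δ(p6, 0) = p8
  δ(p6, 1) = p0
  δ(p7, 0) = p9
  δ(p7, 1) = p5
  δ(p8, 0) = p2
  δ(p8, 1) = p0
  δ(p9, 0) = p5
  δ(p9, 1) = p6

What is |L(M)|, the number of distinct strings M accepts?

5

The useful subgraph on states {p1, p2, p4, p8} is acyclic, so L(M) is finite; the longest accepting path visits 4 useful states, giving maximum string length 3.
Counting accepting paths from p1 by length: 1 of length 0, 1 of length 1, 1 of length 2, 2 of length 3. Total 5.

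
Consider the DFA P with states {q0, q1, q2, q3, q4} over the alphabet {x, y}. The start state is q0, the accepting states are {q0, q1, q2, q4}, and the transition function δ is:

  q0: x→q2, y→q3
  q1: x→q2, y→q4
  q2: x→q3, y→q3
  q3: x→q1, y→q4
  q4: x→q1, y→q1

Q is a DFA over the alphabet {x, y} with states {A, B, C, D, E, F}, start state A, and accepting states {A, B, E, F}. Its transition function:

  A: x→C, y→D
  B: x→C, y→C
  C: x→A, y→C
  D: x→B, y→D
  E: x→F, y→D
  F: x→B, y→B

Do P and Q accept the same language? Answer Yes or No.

No

The string x is accepted by P but rejected by Q.
So L(P) ≠ L(Q).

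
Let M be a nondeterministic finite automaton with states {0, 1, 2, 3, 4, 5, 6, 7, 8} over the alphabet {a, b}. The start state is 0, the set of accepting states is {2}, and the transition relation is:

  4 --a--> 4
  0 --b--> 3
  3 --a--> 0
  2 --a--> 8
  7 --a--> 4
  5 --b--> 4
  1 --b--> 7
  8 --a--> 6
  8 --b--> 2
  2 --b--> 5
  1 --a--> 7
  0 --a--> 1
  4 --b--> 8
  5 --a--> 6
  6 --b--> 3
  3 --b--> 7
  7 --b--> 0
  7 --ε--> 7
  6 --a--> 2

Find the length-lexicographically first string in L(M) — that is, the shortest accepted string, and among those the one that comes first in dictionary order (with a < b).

aaabb

A breadth-first search from 0 reaches an accepting state first via the path 0 → 1 → 7 → 4 → 8 → 2 on input aaabb.
No string of length < 5 is accepted (BFS exhausts all shorter strings without reaching an accepting state), and aaabb is the lexicographically least accepting string of length 5.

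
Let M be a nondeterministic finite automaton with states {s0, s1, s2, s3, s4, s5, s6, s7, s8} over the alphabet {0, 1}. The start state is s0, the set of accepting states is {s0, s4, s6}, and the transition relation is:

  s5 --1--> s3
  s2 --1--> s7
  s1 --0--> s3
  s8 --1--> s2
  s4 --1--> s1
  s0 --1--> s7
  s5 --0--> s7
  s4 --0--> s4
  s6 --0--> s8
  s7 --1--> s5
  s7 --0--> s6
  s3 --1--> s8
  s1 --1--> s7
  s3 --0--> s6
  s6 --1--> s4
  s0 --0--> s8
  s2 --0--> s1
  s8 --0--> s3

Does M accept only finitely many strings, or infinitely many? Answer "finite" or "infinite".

State s8 is reachable from the start and can reach an accepting state, and it lies on the cycle s8 → s2 → s1 → s3 → s8.
Traversing that cycle any number of times yields accepted strings of unbounded length, so the language is infinite.

infinite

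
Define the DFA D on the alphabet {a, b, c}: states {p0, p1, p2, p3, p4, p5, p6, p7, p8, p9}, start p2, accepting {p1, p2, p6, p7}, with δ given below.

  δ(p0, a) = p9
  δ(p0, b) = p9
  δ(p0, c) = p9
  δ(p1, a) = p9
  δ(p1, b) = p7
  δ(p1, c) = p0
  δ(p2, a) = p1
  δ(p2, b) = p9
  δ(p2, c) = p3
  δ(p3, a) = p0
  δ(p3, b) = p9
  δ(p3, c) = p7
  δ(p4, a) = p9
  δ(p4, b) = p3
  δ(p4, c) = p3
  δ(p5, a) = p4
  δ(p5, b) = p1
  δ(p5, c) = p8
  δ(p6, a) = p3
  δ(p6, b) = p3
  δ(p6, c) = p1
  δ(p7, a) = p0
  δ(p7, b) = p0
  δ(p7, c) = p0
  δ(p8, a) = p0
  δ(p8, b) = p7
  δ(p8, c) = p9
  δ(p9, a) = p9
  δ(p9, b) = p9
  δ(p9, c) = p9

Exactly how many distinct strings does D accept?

The useful subgraph on states {p1, p2, p3, p7} is acyclic, so L(D) is finite; the longest accepting path visits 3 useful states, giving maximum string length 2.
Counting accepting paths from p2 by length: 1 of length 0, 1 of length 1, 2 of length 2. Total 4.

4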